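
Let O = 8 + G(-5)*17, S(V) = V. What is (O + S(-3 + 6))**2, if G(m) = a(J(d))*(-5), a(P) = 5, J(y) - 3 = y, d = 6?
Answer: 171396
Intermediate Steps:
J(y) = 3 + y
G(m) = -25 (G(m) = 5*(-5) = -25)
O = -417 (O = 8 - 25*17 = 8 - 425 = -417)
(O + S(-3 + 6))**2 = (-417 + (-3 + 6))**2 = (-417 + 3)**2 = (-414)**2 = 171396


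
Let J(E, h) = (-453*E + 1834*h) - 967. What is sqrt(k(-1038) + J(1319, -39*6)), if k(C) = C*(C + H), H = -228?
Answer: sqrt(286478) ≈ 535.24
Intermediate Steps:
k(C) = C*(-228 + C) (k(C) = C*(C - 228) = C*(-228 + C))
J(E, h) = -967 - 453*E + 1834*h
sqrt(k(-1038) + J(1319, -39*6)) = sqrt(-1038*(-228 - 1038) + (-967 - 453*1319 + 1834*(-39*6))) = sqrt(-1038*(-1266) + (-967 - 597507 + 1834*(-234))) = sqrt(1314108 + (-967 - 597507 - 429156)) = sqrt(1314108 - 1027630) = sqrt(286478)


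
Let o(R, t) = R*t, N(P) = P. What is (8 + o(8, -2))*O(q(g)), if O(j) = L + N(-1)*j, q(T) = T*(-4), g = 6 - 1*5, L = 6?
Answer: -80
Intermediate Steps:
g = 1 (g = 6 - 5 = 1)
q(T) = -4*T
O(j) = 6 - j
(8 + o(8, -2))*O(q(g)) = (8 + 8*(-2))*(6 - (-4)) = (8 - 16)*(6 - 1*(-4)) = -8*(6 + 4) = -8*10 = -80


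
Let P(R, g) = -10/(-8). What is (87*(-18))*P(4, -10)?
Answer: -3915/2 ≈ -1957.5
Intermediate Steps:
P(R, g) = 5/4 (P(R, g) = -10*(-⅛) = 5/4)
(87*(-18))*P(4, -10) = (87*(-18))*(5/4) = -1566*5/4 = -3915/2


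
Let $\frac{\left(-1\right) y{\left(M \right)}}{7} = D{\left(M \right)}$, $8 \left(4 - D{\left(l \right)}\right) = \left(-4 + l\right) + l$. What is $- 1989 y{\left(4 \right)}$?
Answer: $\frac{97461}{2} \approx 48731.0$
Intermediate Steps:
$D{\left(l \right)} = \frac{9}{2} - \frac{l}{4}$ ($D{\left(l \right)} = 4 - \frac{\left(-4 + l\right) + l}{8} = 4 - \frac{-4 + 2 l}{8} = 4 - \left(- \frac{1}{2} + \frac{l}{4}\right) = \frac{9}{2} - \frac{l}{4}$)
$y{\left(M \right)} = - \frac{63}{2} + \frac{7 M}{4}$ ($y{\left(M \right)} = - 7 \left(\frac{9}{2} - \frac{M}{4}\right) = - \frac{63}{2} + \frac{7 M}{4}$)
$- 1989 y{\left(4 \right)} = - 1989 \left(- \frac{63}{2} + \frac{7}{4} \cdot 4\right) = - 1989 \left(- \frac{63}{2} + 7\right) = \left(-1989\right) \left(- \frac{49}{2}\right) = \frac{97461}{2}$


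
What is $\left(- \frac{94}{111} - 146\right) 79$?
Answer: $- \frac{1287700}{111} \approx -11601.0$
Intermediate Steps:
$\left(- \frac{94}{111} - 146\right) 79 = \left(- \frac{16300}{111}\right) 79 = - \frac{1287700}{111}$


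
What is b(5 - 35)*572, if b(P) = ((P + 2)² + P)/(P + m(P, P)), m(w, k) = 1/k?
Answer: -12938640/901 ≈ -14360.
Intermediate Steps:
b(P) = (P + (2 + P)²)/(P + 1/P) (b(P) = ((P + 2)² + P)/(P + 1/P) = ((2 + P)² + P)/(P + 1/P) = (P + (2 + P)²)/(P + 1/P))
b(5 - 35)*572 = ((5 - 35)*((5 - 35) + (2 + (5 - 35))²)/(1 + (5 - 35)²))*572 = -30*(-30 + (2 - 30)²)/(1 + (-30)²)*572 = -30*(-30 + (-28)²)/(1 + 900)*572 = -30*(-30 + 784)/901*572 = -30*1/901*754*572 = -22620/901*572 = -12938640/901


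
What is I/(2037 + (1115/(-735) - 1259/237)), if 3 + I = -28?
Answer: -120001/7858791 ≈ -0.015270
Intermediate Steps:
I = -31 (I = -3 - 28 = -31)
I/(2037 + (1115/(-735) - 1259/237)) = -31/(2037 + (1115/(-735) - 1259/237)) = -31/(2037 + (1115*(-1/735) - 1259*1/237)) = -31/(2037 + (-223/147 - 1259/237)) = -31/(2037 - 26436/3871) = -31/7858791/3871 = -31*3871/7858791 = -120001/7858791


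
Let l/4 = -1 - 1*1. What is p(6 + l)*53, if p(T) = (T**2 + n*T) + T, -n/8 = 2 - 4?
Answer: -1590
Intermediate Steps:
n = 16 (n = -8*(2 - 4) = -8*(-2) = 16)
l = -8 (l = 4*(-1 - 1*1) = 4*(-1 - 1) = 4*(-2) = -8)
p(T) = T**2 + 17*T (p(T) = (T**2 + 16*T) + T = T**2 + 17*T)
p(6 + l)*53 = ((6 - 8)*(17 + (6 - 8)))*53 = -2*(17 - 2)*53 = -2*15*53 = -30*53 = -1590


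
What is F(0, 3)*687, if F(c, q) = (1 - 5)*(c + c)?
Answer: 0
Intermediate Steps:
F(c, q) = -8*c
F(0, 3)*687 = -8*0*687 = 0*687 = 0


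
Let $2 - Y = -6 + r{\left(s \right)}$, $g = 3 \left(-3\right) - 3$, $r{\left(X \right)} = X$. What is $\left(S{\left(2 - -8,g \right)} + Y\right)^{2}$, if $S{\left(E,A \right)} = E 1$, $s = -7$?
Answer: $625$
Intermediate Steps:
$g = -12$ ($g = -9 - 3 = -12$)
$S{\left(E,A \right)} = E$
$Y = 15$ ($Y = 2 - \left(-6 - 7\right) = 2 - -13 = 2 + 13 = 15$)
$\left(S{\left(2 - -8,g \right)} + Y\right)^{2} = \left(\left(2 - -8\right) + 15\right)^{2} = \left(\left(2 + 8\right) + 15\right)^{2} = \left(10 + 15\right)^{2} = 25^{2} = 625$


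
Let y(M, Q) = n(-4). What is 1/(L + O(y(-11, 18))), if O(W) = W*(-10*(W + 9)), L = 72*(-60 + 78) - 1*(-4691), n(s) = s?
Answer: 1/6187 ≈ 0.00016163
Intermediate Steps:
y(M, Q) = -4
L = 5987 (L = 72*18 + 4691 = 1296 + 4691 = 5987)
O(W) = W*(-90 - 10*W) (O(W) = W*(-10*(9 + W)) = W*(-90 - 10*W))
1/(L + O(y(-11, 18))) = 1/(5987 - 10*(-4)*(9 - 4)) = 1/(5987 - 10*(-4)*5) = 1/(5987 + 200) = 1/6187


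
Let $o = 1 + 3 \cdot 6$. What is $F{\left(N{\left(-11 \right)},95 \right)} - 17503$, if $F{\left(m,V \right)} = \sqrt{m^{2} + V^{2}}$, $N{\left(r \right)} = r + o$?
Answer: $-17503 + \sqrt{9089} \approx -17408.0$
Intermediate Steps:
$o = 19$ ($o = 1 + 18 = 19$)
$N{\left(r \right)} = 19 + r$ ($N{\left(r \right)} = r + 19 = 19 + r$)
$F{\left(m,V \right)} = \sqrt{V^{2} + m^{2}}$
$F{\left(N{\left(-11 \right)},95 \right)} - 17503 = \sqrt{95^{2} + \left(19 - 11\right)^{2}} - 17503 = \sqrt{9025 + 8^{2}} - 17503 = \sqrt{9025 + 64} - 17503 = \sqrt{9089} - 17503 = -17503 + \sqrt{9089}$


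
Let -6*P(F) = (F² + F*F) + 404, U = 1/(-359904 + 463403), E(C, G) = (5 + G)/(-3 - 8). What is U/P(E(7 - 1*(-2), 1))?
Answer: -33/230313502 ≈ -1.4328e-7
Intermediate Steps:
E(C, G) = -5/11 - G/11 (E(C, G) = (5 + G)/(-11) = (5 + G)*(-1/11) = -5/11 - G/11)
U = 1/103499 ≈ 9.6619e-6
P(F) = -202/3 - F²/3 (P(F) = -((F² + F*F) + 404)/6 = -((F² + F²) + 404)/6 = -(2*F² + 404)/6 = -(404 + 2*F²)/6 = -202/3 - F²/3)
U/P(E(7 - 1*(-2), 1)) = 1/(103499*(-202/3 - (-5/11 - 1/11*1)²/3)) = 1/(103499*(-202/3 - (-5/11 - 1/11)²/3)) = 1/(103499*(-202/3 - (-6/11)²/3)) = 1/(103499*(-202/3 - ⅓*36/121)) = 1/(103499*(-202/3 - 12/121)) = 1/(103499*(-24478/363)) = (1/103499)*(-363/24478) = -33/230313502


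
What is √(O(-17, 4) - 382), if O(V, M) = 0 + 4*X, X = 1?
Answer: 3*I*√42 ≈ 19.442*I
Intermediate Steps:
O(V, M) = 4 (O(V, M) = 0 + 4*1 = 0 + 4 = 4)
√(O(-17, 4) - 382) = √(4 - 382) = √(-378) = 3*I*√42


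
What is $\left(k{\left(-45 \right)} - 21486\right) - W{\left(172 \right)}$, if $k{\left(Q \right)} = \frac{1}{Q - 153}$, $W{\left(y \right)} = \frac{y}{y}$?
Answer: $- \frac{4254427}{198} \approx -21487.0$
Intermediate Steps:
$W{\left(y \right)} = 1$
$k{\left(Q \right)} = \frac{1}{-153 + Q}$
$\left(k{\left(-45 \right)} - 21486\right) - W{\left(172 \right)} = \left(\frac{1}{-153 - 45} - 21486\right) - 1 = \left(\frac{1}{-198} - 21486\right) - 1 = \left(- \frac{1}{198} - 21486\right) - 1 = - \frac{4254229}{198} - 1 = - \frac{4254427}{198}$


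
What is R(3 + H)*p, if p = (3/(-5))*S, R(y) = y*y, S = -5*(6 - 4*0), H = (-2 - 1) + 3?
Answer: 162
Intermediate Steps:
H = 0 (H = -3 + 3 = 0)
S = -30 (S = -5*(6 + 0) = -5*6 = -30)
R(y) = y²
p = 18 (p = (3/(-5))*(-30) = (3*(-⅕))*(-30) = -⅗*(-30) = 18)
R(3 + H)*p = (3 + 0)²*18 = 3²*18 = 9*18 = 162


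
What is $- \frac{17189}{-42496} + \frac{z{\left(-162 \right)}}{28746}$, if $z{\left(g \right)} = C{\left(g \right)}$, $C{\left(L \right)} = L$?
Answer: $\frac{27068369}{67866112} \approx 0.39885$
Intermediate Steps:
$z{\left(g \right)} = g$
$- \frac{17189}{-42496} + \frac{z{\left(-162 \right)}}{28746} = - \frac{17189}{-42496} - \frac{162}{28746} = \left(-17189\right) \left(- \frac{1}{42496}\right) - \frac{9}{1597} = \frac{17189}{42496} - \frac{9}{1597} = \frac{27068369}{67866112}$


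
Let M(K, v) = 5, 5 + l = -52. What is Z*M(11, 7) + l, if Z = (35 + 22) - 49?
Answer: -17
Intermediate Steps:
l = -57 (l = -5 - 52 = -57)
Z = 8 (Z = 57 - 49 = 8)
Z*M(11, 7) + l = 8*5 - 57 = 40 - 57 = -17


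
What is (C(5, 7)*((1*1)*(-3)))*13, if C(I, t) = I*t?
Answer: -1365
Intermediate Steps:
(C(5, 7)*((1*1)*(-3)))*13 = ((5*7)*((1*1)*(-3)))*13 = (35*(1*(-3)))*13 = (35*(-3))*13 = -105*13 = -1365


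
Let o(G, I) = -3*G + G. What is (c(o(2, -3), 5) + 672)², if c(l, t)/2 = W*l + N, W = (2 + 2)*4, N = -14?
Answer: 266256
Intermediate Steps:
W = 16 (W = 4*4 = 16)
o(G, I) = -2*G
c(l, t) = -28 + 32*l (c(l, t) = 2*(16*l - 14) = 2*(-14 + 16*l) = -28 + 32*l)
(c(o(2, -3), 5) + 672)² = ((-28 + 32*(-2*2)) + 672)² = ((-28 + 32*(-4)) + 672)² = ((-28 - 128) + 672)² = (-156 + 672)² = 516² = 266256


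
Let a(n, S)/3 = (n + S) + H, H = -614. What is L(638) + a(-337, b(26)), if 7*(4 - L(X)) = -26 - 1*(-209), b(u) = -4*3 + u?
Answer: -19832/7 ≈ -2833.1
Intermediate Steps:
b(u) = -12 + u
L(X) = -155/7 (L(X) = 4 - (-26 - 1*(-209))/7 = 4 - (-26 + 209)/7 = 4 - ⅐*183 = 4 - 183/7 = -155/7)
a(n, S) = -1842 + 3*S + 3*n (a(n, S) = 3*((n + S) - 614) = 3*((S + n) - 614) = 3*(-614 + S + n) = -1842 + 3*S + 3*n)
L(638) + a(-337, b(26)) = -155/7 + (-1842 + 3*(-12 + 26) + 3*(-337)) = -155/7 + (-1842 + 3*14 - 1011) = -155/7 + (-1842 + 42 - 1011) = -155/7 - 2811 = -19832/7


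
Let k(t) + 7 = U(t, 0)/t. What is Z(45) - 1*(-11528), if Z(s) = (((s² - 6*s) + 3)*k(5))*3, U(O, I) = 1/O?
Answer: -629476/25 ≈ -25179.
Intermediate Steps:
k(t) = -7 + t⁻² (k(t) = -7 + 1/(t*t) = -7 + t⁻²)
Z(s) = -1566/25 - 522*s²/25 + 3132*s/25 (Z(s) = (((s² - 6*s) + 3)*(-7 + 5⁻²))*3 = ((3 + s² - 6*s)*(-7 + 1/25))*3 = ((3 + s² - 6*s)*(-174/25))*3 = (-522/25 - 174*s²/25 + 1044*s/25)*3 = -1566/25 - 522*s²/25 + 3132*s/25)
Z(45) - 1*(-11528) = (-1566/25 - 522/25*45² + (3132/25)*45) - 1*(-11528) = (-1566/25 - 522/25*2025 + 28188/5) + 11528 = (-1566/25 - 42282 + 28188/5) + 11528 = -917676/25 + 11528 = -629476/25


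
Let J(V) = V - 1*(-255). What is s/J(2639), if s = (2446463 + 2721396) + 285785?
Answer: 2726822/1447 ≈ 1884.5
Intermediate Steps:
J(V) = 255 + V (J(V) = V + 255 = 255 + V)
s = 5453644 (s = 5167859 + 285785 = 5453644)
s/J(2639) = 5453644/(255 + 2639) = 5453644/2894 = 5453644*(1/2894) = 2726822/1447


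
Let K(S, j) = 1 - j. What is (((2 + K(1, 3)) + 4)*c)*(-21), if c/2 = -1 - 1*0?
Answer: 168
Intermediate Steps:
c = -2 (c = 2*(-1 - 1*0) = 2*(-1 + 0) = 2*(-1) = -2)
(((2 + K(1, 3)) + 4)*c)*(-21) = (((2 + (1 - 1*3)) + 4)*(-2))*(-21) = (((2 + (1 - 3)) + 4)*(-2))*(-21) = (((2 - 2) + 4)*(-2))*(-21) = ((0 + 4)*(-2))*(-21) = (4*(-2))*(-21) = -8*(-21) = 168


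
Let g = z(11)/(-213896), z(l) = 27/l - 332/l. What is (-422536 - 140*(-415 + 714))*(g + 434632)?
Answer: -118725915102872403/588214 ≈ -2.0184e+11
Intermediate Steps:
z(l) = -305/l
g = 305/2352856 (g = -305/11/(-213896) = -305*1/11*(-1/213896) = -305/11*(-1/213896) = 305/2352856 ≈ 0.00012963)
(-422536 - 140*(-415 + 714))*(g + 434632) = (-422536 - 140*(-415 + 714))*(305/2352856 + 434632) = (-422536 - 140*299)*(1022626509297/2352856) = (-422536 - 41860)*(1022626509297/2352856) = -464396*1022626509297/2352856 = -118725915102872403/588214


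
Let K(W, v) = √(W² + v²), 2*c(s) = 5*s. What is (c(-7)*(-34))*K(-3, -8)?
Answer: 595*√73 ≈ 5083.7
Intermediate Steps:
c(s) = 5*s/2 (c(s) = (5*s)/2 = 5*s/2)
(c(-7)*(-34))*K(-3, -8) = (((5/2)*(-7))*(-34))*√((-3)² + (-8)²) = (-35/2*(-34))*√(9 + 64) = 595*√73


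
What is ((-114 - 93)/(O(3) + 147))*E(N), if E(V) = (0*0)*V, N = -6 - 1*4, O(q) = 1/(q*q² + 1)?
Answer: 0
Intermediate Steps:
O(q) = 1/(1 + q³) (O(q) = 1/(q³ + 1) = 1/(1 + q³))
N = -10 (N = -6 - 4 = -10)
E(V) = 0 (E(V) = 0*V = 0)
((-114 - 93)/(O(3) + 147))*E(N) = ((-114 - 93)/(1/(1 + 3³) + 147))*0 = -207/(1/(1 + 27) + 147)*0 = -207/(1/28 + 147)*0 = -207/4117/28*0 = -207*28/4117*0 = -252/179*0 = 0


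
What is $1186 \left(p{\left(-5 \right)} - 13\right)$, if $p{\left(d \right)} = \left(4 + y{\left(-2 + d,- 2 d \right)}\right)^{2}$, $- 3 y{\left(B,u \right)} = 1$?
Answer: $\frac{4744}{9} \approx 527.11$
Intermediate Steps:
$y{\left(B,u \right)} = - \frac{1}{3}$ ($y{\left(B,u \right)} = \left(- \frac{1}{3}\right) 1 = - \frac{1}{3}$)
$p{\left(d \right)} = \frac{121}{9}$ ($p{\left(d \right)} = \left(4 - \frac{1}{3}\right)^{2} = \left(\frac{11}{3}\right)^{2} = \frac{121}{9}$)
$1186 \left(p{\left(-5 \right)} - 13\right) = 1186 \left(\frac{121}{9} - 13\right) = 1186 \cdot \frac{4}{9} = \frac{4744}{9}$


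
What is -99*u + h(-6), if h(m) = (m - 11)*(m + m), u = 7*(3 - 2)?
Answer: -489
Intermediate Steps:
u = 7 (u = 7*1 = 7)
h(m) = 2*m*(-11 + m) (h(m) = (-11 + m)*(2*m) = 2*m*(-11 + m))
-99*u + h(-6) = -99*7 + 2*(-6)*(-11 - 6) = -693 + 2*(-6)*(-17) = -693 + 204 = -489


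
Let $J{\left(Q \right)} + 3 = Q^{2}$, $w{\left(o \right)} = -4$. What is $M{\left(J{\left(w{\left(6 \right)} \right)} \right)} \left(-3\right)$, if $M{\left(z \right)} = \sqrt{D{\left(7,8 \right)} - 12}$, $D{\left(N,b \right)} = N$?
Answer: $- 3 i \sqrt{5} \approx - 6.7082 i$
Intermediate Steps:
$J{\left(Q \right)} = -3 + Q^{2}$
$M{\left(z \right)} = i \sqrt{5}$ ($M{\left(z \right)} = \sqrt{7 - 12} = \sqrt{-5} = i \sqrt{5}$)
$M{\left(J{\left(w{\left(6 \right)} \right)} \right)} \left(-3\right) = i \sqrt{5} \left(-3\right) = - 3 i \sqrt{5}$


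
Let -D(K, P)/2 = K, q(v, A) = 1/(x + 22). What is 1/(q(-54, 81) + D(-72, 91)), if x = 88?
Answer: 110/15841 ≈ 0.0069440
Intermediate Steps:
q(v, A) = 1/110 (q(v, A) = 1/(88 + 22) = 1/110)
D(K, P) = -2*K
1/(q(-54, 81) + D(-72, 91)) = 1/(1/110 - 2*(-72)) = 1/(1/110 + 144) = 1/(15841/110) = 110/15841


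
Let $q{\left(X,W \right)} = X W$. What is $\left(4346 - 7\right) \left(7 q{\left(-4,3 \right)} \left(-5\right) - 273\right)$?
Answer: $637833$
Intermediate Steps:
$q{\left(X,W \right)} = W X$
$\left(4346 - 7\right) \left(7 q{\left(-4,3 \right)} \left(-5\right) - 273\right) = \left(4346 - 7\right) \left(7 \cdot 3 \left(-4\right) \left(-5\right) - 273\right) = 4339 \left(7 \left(-12\right) \left(-5\right) + \left(-370 + 97\right)\right) = 4339 \left(\left(-84\right) \left(-5\right) - 273\right) = 4339 \left(420 - 273\right) = 4339 \cdot 147 = 637833$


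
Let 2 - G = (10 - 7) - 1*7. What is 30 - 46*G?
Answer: -246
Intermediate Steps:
G = 6 (G = 2 - ((10 - 7) - 1*7) = 2 - (3 - 7) = 2 - 1*(-4) = 2 + 4 = 6)
30 - 46*G = 30 - 46*6 = 30 - 276 = -246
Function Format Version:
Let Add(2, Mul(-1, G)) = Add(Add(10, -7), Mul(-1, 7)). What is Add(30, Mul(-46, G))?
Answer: -246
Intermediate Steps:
G = 6 (G = Add(2, Mul(-1, Add(Add(10, -7), Mul(-1, 7)))) = Add(2, Mul(-1, Add(3, -7))) = Add(2, Mul(-1, -4)) = Add(2, 4) = 6)
Add(30, Mul(-46, G)) = Add(30, Mul(-46, 6)) = Add(30, -276) = -246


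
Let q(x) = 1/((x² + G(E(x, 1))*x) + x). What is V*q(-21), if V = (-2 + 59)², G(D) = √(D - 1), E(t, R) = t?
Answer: 10830/1477 + 1083*I*√22/2954 ≈ 7.3324 + 1.7196*I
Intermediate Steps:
G(D) = √(-1 + D)
q(x) = 1/(x + x² + x*√(-1 + x)) (q(x) = 1/((x² + √(-1 + x)*x) + x) = 1/((x² + x*√(-1 + x)) + x) = 1/(x + x² + x*√(-1 + x)))
V = 3249 (V = 57² = 3249)
V*q(-21) = 3249*(1/((-21)*(1 - 21 + √(-1 - 21)))) = 3249*(-1/(21*(1 - 21 + √(-22)))) = 3249*(-1/(21*(1 - 21 + I*√22))) = 3249*(-1/(21*(-20 + I*√22))) = -1083/(7*(-20 + I*√22))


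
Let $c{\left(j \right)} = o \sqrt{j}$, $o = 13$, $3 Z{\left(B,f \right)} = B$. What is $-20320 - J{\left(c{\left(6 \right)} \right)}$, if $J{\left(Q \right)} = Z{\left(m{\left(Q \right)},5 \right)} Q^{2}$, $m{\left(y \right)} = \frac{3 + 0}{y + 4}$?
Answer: $- \frac{10137652}{499} - \frac{6591 \sqrt{6}}{499} \approx -20348.0$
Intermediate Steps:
$m{\left(y \right)} = \frac{3}{4 + y}$
$Z{\left(B,f \right)} = \frac{B}{3}$
$c{\left(j \right)} = 13 \sqrt{j}$
$J{\left(Q \right)} = \frac{Q^{2}}{4 + Q}$ ($J{\left(Q \right)} = \frac{3 \frac{1}{4 + Q}}{3} Q^{2} = \frac{Q^{2}}{4 + Q}$)
$-20320 - J{\left(c{\left(6 \right)} \right)} = -20320 - \frac{\left(13 \sqrt{6}\right)^{2}}{4 + 13 \sqrt{6}} = -20320 - \frac{1014}{4 + 13 \sqrt{6}}$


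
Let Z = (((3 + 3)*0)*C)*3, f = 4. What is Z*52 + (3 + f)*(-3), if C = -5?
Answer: -21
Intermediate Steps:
Z = 0 (Z = (((3 + 3)*0)*(-5))*3 = ((6*0)*(-5))*3 = (0*(-5))*3 = 0*3 = 0)
Z*52 + (3 + f)*(-3) = 0*52 + (3 + 4)*(-3) = 0 + 7*(-3) = 0 - 21 = -21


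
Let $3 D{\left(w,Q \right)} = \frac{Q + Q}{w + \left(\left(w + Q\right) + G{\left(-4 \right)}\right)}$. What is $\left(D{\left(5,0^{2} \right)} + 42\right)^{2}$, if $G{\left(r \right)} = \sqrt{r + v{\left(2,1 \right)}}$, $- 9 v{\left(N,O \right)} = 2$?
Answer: $1764$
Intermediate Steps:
$v{\left(N,O \right)} = - \frac{2}{9}$ ($v{\left(N,O \right)} = \left(- \frac{1}{9}\right) 2 = - \frac{2}{9}$)
$G{\left(r \right)} = \sqrt{- \frac{2}{9} + r}$ ($G{\left(r \right)} = \sqrt{r - \frac{2}{9}} = \sqrt{- \frac{2}{9} + r}$)
$D{\left(w,Q \right)} = \frac{2 Q}{3 \left(Q + 2 w + \frac{i \sqrt{38}}{3}\right)}$ ($D{\left(w,Q \right)} = \frac{\left(Q + Q\right) \frac{1}{w + \left(\left(w + Q\right) + \frac{\sqrt{-2 + 9 \left(-4\right)}}{3}\right)}}{3} = \frac{2 Q \frac{1}{w + \left(\left(Q + w\right) + \frac{\sqrt{-2 - 36}}{3}\right)}}{3} = \frac{2 Q \frac{1}{w + \left(\left(Q + w\right) + \frac{\sqrt{-38}}{3}\right)}}{3} = \frac{2 Q \frac{1}{w + \left(\left(Q + w\right) + \frac{i \sqrt{38}}{3}\right)}}{3} = \frac{2 Q \frac{1}{w + \left(Q + w + \frac{i \sqrt{38}}{3}\right)}}{3} = \frac{2 Q \frac{1}{Q + 2 w + \frac{i \sqrt{38}}{3}}}{3} = \frac{2 Q}{3 \left(Q + 2 w + \frac{i \sqrt{38}}{3}\right)}$)
$\left(D{\left(5,0^{2} \right)} + 42\right)^{2} = \left(\frac{2 \cdot 0^{2}}{3 \cdot 0^{2} + 6 \cdot 5 + i \sqrt{38}} + 42\right)^{2} = \left(2 \cdot 0 \frac{1}{3 \cdot 0 + 30 + i \sqrt{38}} + 42\right)^{2} = \left(2 \cdot 0 \frac{1}{0 + 30 + i \sqrt{38}} + 42\right)^{2} = \left(2 \cdot 0 \frac{1}{30 + i \sqrt{38}} + 42\right)^{2} = \left(0 + 42\right)^{2} = 42^{2} = 1764$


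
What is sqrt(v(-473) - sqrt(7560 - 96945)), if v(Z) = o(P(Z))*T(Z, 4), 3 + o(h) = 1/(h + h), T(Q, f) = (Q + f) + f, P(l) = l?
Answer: sqrt(1248847710 - 894916*I*sqrt(89385))/946 ≈ 37.568 - 3.9791*I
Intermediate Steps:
T(Q, f) = Q + 2*f
o(h) = -3 + 1/(2*h) (o(h) = -3 + 1/(h + h) = -3 + 1/(2*h))
v(Z) = (-3 + 1/(2*Z))*(8 + Z) (v(Z) = (-3 + 1/(2*Z))*(Z + 2*4) = (-3 + 1/(2*Z))*(Z + 8) = (-3 + 1/(2*Z))*(8 + Z))
sqrt(v(-473) - sqrt(7560 - 96945)) = sqrt((-47/2 - 3*(-473) + 4/(-473)) - sqrt(7560 - 96945)) = sqrt((-47/2 + 1419 + 4*(-1/473)) - sqrt(-89385)) = sqrt((-47/2 + 1419 - 4/473) - I*sqrt(89385)) = sqrt(1320135/946 - I*sqrt(89385))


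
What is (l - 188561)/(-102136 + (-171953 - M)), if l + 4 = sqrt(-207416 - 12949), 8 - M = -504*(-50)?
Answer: 188565/248897 - 3*I*sqrt(24485)/248897 ≈ 0.7576 - 0.001886*I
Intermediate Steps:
M = -25192 (M = 8 - (-504)*(-50) = 8 - 1*25200 = 8 - 25200 = -25192)
l = -4 + 3*I*sqrt(24485) (l = -4 + sqrt(-207416 - 12949) = -4 + sqrt(-220365) = -4 + 3*I*sqrt(24485) ≈ -4.0 + 469.43*I)
(l - 188561)/(-102136 + (-171953 - M)) = ((-4 + 3*I*sqrt(24485)) - 188561)/(-102136 + (-171953 - 1*(-25192))) = (-188565 + 3*I*sqrt(24485))/(-102136 + (-171953 + 25192)) = (-188565 + 3*I*sqrt(24485))/(-102136 - 146761) = (-188565 + 3*I*sqrt(24485))/(-248897) = (-188565 + 3*I*sqrt(24485))*(-1/248897) = 188565/248897 - 3*I*sqrt(24485)/248897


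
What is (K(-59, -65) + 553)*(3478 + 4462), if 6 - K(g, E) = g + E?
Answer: 5423020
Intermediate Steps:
K(g, E) = 6 - E - g (K(g, E) = 6 - (g + E) = 6 - (E + g) = 6 + (-E - g) = 6 - E - g)
(K(-59, -65) + 553)*(3478 + 4462) = ((6 - 1*(-65) - 1*(-59)) + 553)*(3478 + 4462) = ((6 + 65 + 59) + 553)*7940 = (130 + 553)*7940 = 683*7940 = 5423020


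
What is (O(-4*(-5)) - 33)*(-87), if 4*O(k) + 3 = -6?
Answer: 12267/4 ≈ 3066.8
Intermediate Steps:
O(k) = -9/4 (O(k) = -¾ + (¼)*(-6) = -¾ - 3/2 = -9/4)
(O(-4*(-5)) - 33)*(-87) = (-9/4 - 33)*(-87) = -141/4*(-87) = 12267/4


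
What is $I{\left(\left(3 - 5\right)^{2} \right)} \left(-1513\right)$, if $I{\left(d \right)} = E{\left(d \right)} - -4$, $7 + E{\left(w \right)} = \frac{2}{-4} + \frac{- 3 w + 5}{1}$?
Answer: $\frac{31773}{2} \approx 15887.0$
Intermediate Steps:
$E{\left(w \right)} = - \frac{5}{2} - 3 w$ ($E{\left(w \right)} = -7 + \left(\frac{2}{-4} + \frac{- 3 w + 5}{1}\right) = -7 + \left(2 \left(- \frac{1}{4}\right) + \left(5 - 3 w\right) 1\right) = -7 - \left(- \frac{9}{2} + 3 w\right) = - \frac{5}{2} - 3 w$)
$I{\left(d \right)} = \frac{3}{2} - 3 d$ ($I{\left(d \right)} = \left(- \frac{5}{2} - 3 d\right) - -4 = \left(- \frac{5}{2} - 3 d\right) + 4 = \frac{3}{2} - 3 d$)
$I{\left(\left(3 - 5\right)^{2} \right)} \left(-1513\right) = \left(\frac{3}{2} - 3 \left(3 - 5\right)^{2}\right) \left(-1513\right) = \left(\frac{3}{2} - 3 \left(-2\right)^{2}\right) \left(-1513\right) = \left(\frac{3}{2} - 12\right) \left(-1513\right) = \left(- \frac{21}{2}\right) \left(-1513\right) = \frac{31773}{2}$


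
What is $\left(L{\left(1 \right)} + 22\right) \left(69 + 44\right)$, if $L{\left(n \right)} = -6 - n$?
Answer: $1695$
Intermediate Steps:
$\left(L{\left(1 \right)} + 22\right) \left(69 + 44\right) = \left(\left(-6 - 1\right) + 22\right) \left(69 + 44\right) = \left(\left(-6 - 1\right) + 22\right) 113 = \left(-7 + 22\right) 113 = 15 \cdot 113 = 1695$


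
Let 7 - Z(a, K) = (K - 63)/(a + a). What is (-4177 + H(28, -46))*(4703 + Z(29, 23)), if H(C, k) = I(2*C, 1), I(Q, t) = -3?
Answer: -571029800/29 ≈ -1.9691e+7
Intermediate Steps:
H(C, k) = -3
Z(a, K) = 7 - (-63 + K)/(2*a) (Z(a, K) = 7 - (K - 63)/(a + a) = 7 - (-63 + K)/(2*a))
(-4177 + H(28, -46))*(4703 + Z(29, 23)) = (-4177 - 3)*(4703 + (½)*(63 - 1*23 + 14*29)/29) = -4180*(4703 + (½)*(1/29)*(63 - 23 + 406)) = -4180*(4703 + (½)*(1/29)*446) = -4180*(4703 + 223/29) = -4180*136610/29 = -571029800/29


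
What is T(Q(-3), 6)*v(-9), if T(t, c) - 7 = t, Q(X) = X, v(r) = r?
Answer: -36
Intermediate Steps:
T(t, c) = 7 + t
T(Q(-3), 6)*v(-9) = (7 - 3)*(-9) = 4*(-9) = -36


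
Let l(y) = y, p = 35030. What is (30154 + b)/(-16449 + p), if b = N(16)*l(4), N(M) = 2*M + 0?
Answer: 30282/18581 ≈ 1.6297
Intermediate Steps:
N(M) = 2*M
b = 128 (b = (2*16)*4 = 32*4 = 128)
(30154 + b)/(-16449 + p) = (30154 + 128)/(-16449 + 35030) = 30282/18581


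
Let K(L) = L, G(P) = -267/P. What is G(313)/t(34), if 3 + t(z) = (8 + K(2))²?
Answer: -267/30361 ≈ -0.0087942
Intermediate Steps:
t(z) = 97 (t(z) = -3 + (8 + 2)² = -3 + 10² = -3 + 100 = 97)
G(313)/t(34) = -267/313/97 = -267*1/313*(1/97) = -267/313*1/97 = -267/30361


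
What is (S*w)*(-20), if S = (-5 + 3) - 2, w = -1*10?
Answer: -800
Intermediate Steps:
w = -10
S = -4 (S = -2 - 2 = -4)
(S*w)*(-20) = -4*(-10)*(-20) = 40*(-20) = -800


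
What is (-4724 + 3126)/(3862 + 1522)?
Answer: -799/2692 ≈ -0.29681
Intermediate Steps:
(-4724 + 3126)/(3862 + 1522) = -1598/5384 = -1598*1/5384 = -799/2692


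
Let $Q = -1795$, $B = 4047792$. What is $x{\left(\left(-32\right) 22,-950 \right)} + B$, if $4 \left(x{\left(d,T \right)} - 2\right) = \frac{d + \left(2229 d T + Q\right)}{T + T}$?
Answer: $\frac{29272481699}{7600} \approx 3.8516 \cdot 10^{6}$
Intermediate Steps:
$x{\left(d,T \right)} = 2 + \frac{-1795 + d + 2229 T d}{8 T}$ ($x{\left(d,T \right)} = 2 + \frac{\left(d + \left(2229 d T - 1795\right)\right) \frac{1}{T + T}}{4} = 2 + \frac{\left(d + \left(2229 T d - 1795\right)\right) \frac{1}{2 T}}{4} = 2 + \frac{\left(d + \left(-1795 + 2229 T d\right)\right) \frac{1}{2 T}}{4} = 2 + \frac{\left(-1795 + d + 2229 T d\right) \frac{1}{2 T}}{4} = 2 + \frac{\frac{1}{2} \frac{1}{T} \left(-1795 + d + 2229 T d\right)}{4} = 2 + \frac{-1795 + d + 2229 T d}{8 T}$)
$x{\left(\left(-32\right) 22,-950 \right)} + B = \frac{-1795 - 704 - 950 \left(16 + 2229 \left(\left(-32\right) 22\right)\right)}{8 \left(-950\right)} + 4047792 = \frac{1}{8} \left(- \frac{1}{950}\right) \left(-1795 - 704 - 950 \left(16 + 2229 \left(-704\right)\right)\right) + 4047792 = \frac{1}{8} \left(- \frac{1}{950}\right) \left(-1795 - 704 - 950 \left(16 - 1569216\right)\right) + 4047792 = \frac{1}{8} \left(- \frac{1}{950}\right) \left(-1795 - 704 - -1490740000\right) + 4047792 = \frac{1}{8} \left(- \frac{1}{950}\right) \left(-1795 - 704 + 1490740000\right) + 4047792 = \frac{1}{8} \left(- \frac{1}{950}\right) 1490737501 + 4047792 = - \frac{1490737501}{7600} + 4047792 = \frac{29272481699}{7600}$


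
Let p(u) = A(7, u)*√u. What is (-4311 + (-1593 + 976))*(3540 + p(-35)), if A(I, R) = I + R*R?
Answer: -17445120 - 6071296*I*√35 ≈ -1.7445e+7 - 3.5918e+7*I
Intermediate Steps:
A(I, R) = I + R²
p(u) = √u*(7 + u²) (p(u) = (7 + u²)*√u = √u*(7 + u²))
(-4311 + (-1593 + 976))*(3540 + p(-35)) = (-4311 + (-1593 + 976))*(3540 + √(-35)*(7 + (-35)²)) = (-4311 - 617)*(3540 + (I*√35)*(7 + 1225)) = -4928*(3540 + (I*√35)*1232) = -4928*(3540 + 1232*I*√35) = -17445120 - 6071296*I*√35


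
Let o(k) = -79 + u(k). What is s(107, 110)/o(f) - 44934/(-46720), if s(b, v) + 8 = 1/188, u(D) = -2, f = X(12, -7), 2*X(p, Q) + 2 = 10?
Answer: 10478821/9881280 ≈ 1.0605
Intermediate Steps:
X(p, Q) = 4 (X(p, Q) = -1 + (½)*10 = -1 + 5 = 4)
f = 4
s(b, v) = -1503/188 (s(b, v) = -8 + 1/188 = -1503/188)
o(k) = -81 (o(k) = -79 - 2 = -81)
s(107, 110)/o(f) - 44934/(-46720) = -1503/188/(-81) - 44934/(-46720) = -1503/188*(-1/81) - 44934*(-1/46720) = 167/1692 + 22467/23360 = 10478821/9881280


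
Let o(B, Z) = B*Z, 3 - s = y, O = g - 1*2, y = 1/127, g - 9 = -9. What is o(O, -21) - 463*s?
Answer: -170606/127 ≈ -1343.4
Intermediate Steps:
g = 0 (g = 9 - 9 = 0)
y = 1/127 ≈ 0.0078740
O = -2 (O = 0 - 1*2 = 0 - 2 = -2)
s = 380/127 (s = 3 - 1*1/127 = 3 - 1/127 = 380/127 ≈ 2.9921)
o(O, -21) - 463*s = -2*(-21) - 463*380/127 = 42 - 175940/127 = -170606/127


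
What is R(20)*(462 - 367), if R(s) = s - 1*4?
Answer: 1520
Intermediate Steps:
R(s) = -4 + s (R(s) = s - 4 = -4 + s)
R(20)*(462 - 367) = (-4 + 20)*(462 - 367) = 16*95 = 1520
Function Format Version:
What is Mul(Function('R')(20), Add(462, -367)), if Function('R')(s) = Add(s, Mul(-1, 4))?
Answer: 1520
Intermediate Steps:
Function('R')(s) = Add(-4, s) (Function('R')(s) = Add(s, -4) = Add(-4, s))
Mul(Function('R')(20), Add(462, -367)) = Mul(Add(-4, 20), Add(462, -367)) = Mul(16, 95) = 1520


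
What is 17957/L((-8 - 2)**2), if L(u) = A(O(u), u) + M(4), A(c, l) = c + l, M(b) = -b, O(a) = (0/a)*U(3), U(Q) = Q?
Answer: 17957/96 ≈ 187.05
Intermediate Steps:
O(a) = 0 (O(a) = (0/a)*3 = 0*3 = 0)
L(u) = -4 + u (L(u) = (0 + u) - 1*4 = u - 4 = -4 + u)
17957/L((-8 - 2)**2) = 17957/(-4 + (-8 - 2)**2) = 17957/(-4 + (-10)**2) = 17957/(-4 + 100) = 17957/96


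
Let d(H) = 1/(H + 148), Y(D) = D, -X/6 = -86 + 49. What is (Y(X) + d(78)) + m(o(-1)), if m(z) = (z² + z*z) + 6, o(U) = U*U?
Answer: 51981/226 ≈ 230.00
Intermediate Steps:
o(U) = U²
X = 222 (X = -6*(-86 + 49) = -6*(-37) = 222)
d(H) = 1/(148 + H)
m(z) = 6 + 2*z² (m(z) = (z² + z²) + 6 = 2*z² + 6 = 6 + 2*z²)
(Y(X) + d(78)) + m(o(-1)) = (222 + 1/(148 + 78)) + (6 + 2*((-1)²)²) = (222 + 1/226) + (6 + 2*1²) = (222 + 1/226) + (6 + 2*1) = 50173/226 + (6 + 2) = 50173/226 + 8 = 51981/226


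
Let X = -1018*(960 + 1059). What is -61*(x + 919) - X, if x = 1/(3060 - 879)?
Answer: 4360436162/2181 ≈ 1.9993e+6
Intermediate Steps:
x = 1/2181 ≈ 0.00045851
X = -2055342 (X = -1018*2019 = -2055342)
-61*(x + 919) - X = -61*(1/2181 + 919) - 1*(-2055342) = -61*2004340/2181 + 2055342 = -122264740/2181 + 2055342 = 4360436162/2181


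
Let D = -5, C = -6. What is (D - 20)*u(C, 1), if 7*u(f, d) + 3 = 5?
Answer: -50/7 ≈ -7.1429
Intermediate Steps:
u(f, d) = 2/7 (u(f, d) = -3/7 + (⅐)*5 = -3/7 + 5/7 = 2/7)
(D - 20)*u(C, 1) = (-5 - 20)*(2/7) = -25*2/7 = -50/7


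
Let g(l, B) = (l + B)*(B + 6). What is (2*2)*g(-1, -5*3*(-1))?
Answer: 1176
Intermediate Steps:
g(l, B) = (6 + B)*(B + l) (g(l, B) = (B + l)*(6 + B) = (6 + B)*(B + l))
(2*2)*g(-1, -5*3*(-1)) = (2*2)*((-5*3*(-1))² + 6*(-5*3*(-1)) + 6*(-1) + (-5*3*(-1))*(-1)) = 4*((-15*(-1))² + 6*(-15*(-1)) - 6 - 15*(-1)*(-1)) = 4*(15² + 6*15 - 6 + 15*(-1)) = 4*(225 + 90 - 6 - 15) = 4*294 = 1176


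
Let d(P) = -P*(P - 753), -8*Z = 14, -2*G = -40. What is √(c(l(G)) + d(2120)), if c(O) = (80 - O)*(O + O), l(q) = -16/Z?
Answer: 2*I*√35485118/7 ≈ 1702.0*I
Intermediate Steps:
G = 20 (G = -½*(-40) = 20)
Z = -7/4 (Z = -⅛*14 = -7/4 ≈ -1.7500)
l(q) = 64/7 (l(q) = -16/(-7/4) = -16*(-4/7) = 64/7)
c(O) = 2*O*(80 - O) (c(O) = (80 - O)*(2*O) = 2*O*(80 - O))
d(P) = -P*(-753 + P)
√(c(l(G)) + d(2120)) = √(2*(64/7)*(80 - 1*64/7) + 2120*(753 - 1*2120)) = √(2*(64/7)*(80 - 64/7) + 2120*(753 - 2120)) = √(2*(64/7)*(496/7) + 2120*(-1367)) = √(63488/49 - 2898040) = √(-141940472/49) = 2*I*√35485118/7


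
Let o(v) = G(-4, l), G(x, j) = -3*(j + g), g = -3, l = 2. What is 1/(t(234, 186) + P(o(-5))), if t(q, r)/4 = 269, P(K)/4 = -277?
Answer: -1/32 ≈ -0.031250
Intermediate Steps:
G(x, j) = 9 - 3*j (G(x, j) = -3*(j - 3) = -3*(-3 + j) = 9 - 3*j)
o(v) = 3 (o(v) = 9 - 3*2 = 9 - 6 = 3)
P(K) = -1108 (P(K) = 4*(-277) = -1108)
t(q, r) = 1076 (t(q, r) = 4*269 = 1076)
1/(t(234, 186) + P(o(-5))) = 1/(1076 - 1108) = 1/(-32) = -1/32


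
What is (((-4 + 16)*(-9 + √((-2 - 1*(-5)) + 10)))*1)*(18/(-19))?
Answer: 1944/19 - 216*√13/19 ≈ 61.326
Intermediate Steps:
(((-4 + 16)*(-9 + √((-2 - 1*(-5)) + 10)))*1)*(18/(-19)) = ((12*(-9 + √((-2 + 5) + 10)))*1)*(18*(-1/19)) = ((12*(-9 + √(3 + 10)))*1)*(-18/19) = ((12*(-9 + √13))*1)*(-18/19) = ((-108 + 12*√13)*1)*(-18/19) = (-108 + 12*√13)*(-18/19) = 1944/19 - 216*√13/19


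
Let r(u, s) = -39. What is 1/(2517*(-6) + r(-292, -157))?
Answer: -1/15141 ≈ -6.6046e-5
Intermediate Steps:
1/(2517*(-6) + r(-292, -157)) = 1/(2517*(-6) - 39) = 1/(-15102 - 39) = 1/(-15141) = -1/15141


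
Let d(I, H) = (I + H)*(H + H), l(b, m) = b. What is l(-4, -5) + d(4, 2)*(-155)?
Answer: -3724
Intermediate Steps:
d(I, H) = 2*H*(H + I) (d(I, H) = (H + I)*(2*H) = 2*H*(H + I))
l(-4, -5) + d(4, 2)*(-155) = -4 + (2*2*(2 + 4))*(-155) = -4 + (2*2*6)*(-155) = -4 + 24*(-155) = -4 - 3720 = -3724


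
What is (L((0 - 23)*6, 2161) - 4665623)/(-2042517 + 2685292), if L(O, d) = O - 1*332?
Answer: -4666093/642775 ≈ -7.2593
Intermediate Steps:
L(O, d) = -332 + O (L(O, d) = O - 332 = -332 + O)
(L((0 - 23)*6, 2161) - 4665623)/(-2042517 + 2685292) = ((-332 + (0 - 23)*6) - 4665623)/(-2042517 + 2685292) = ((-332 - 23*6) - 4665623)/642775 = ((-332 - 138) - 4665623)*(1/642775) = (-470 - 4665623)*(1/642775) = -4666093*1/642775 = -4666093/642775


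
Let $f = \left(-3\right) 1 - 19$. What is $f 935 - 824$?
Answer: $-21394$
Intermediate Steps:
$f = -22$ ($f = -3 - 19 = -22$)
$f 935 - 824 = \left(-22\right) 935 - 824 = -20570 - 824 = -21394$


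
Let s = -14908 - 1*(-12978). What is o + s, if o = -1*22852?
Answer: -24782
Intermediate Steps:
s = -1930 (s = -14908 + 12978 = -1930)
o = -22852
o + s = -22852 - 1930 = -24782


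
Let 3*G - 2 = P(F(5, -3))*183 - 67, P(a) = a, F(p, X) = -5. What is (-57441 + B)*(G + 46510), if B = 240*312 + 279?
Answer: 818276300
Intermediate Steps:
B = 75159 (B = 74880 + 279 = 75159)
G = -980/3 (G = ⅔ + (-5*183 - 67)/3 = ⅔ + (-915 - 67)/3 = ⅔ + (⅓)*(-982) = ⅔ - 982/3 = -980/3 ≈ -326.67)
(-57441 + B)*(G + 46510) = (-57441 + 75159)*(-980/3 + 46510) = 17718*(138550/3) = 818276300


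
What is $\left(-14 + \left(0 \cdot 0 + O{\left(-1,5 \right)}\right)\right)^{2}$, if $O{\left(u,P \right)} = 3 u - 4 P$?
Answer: $1369$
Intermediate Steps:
$O{\left(u,P \right)} = - 4 P + 3 u$
$\left(-14 + \left(0 \cdot 0 + O{\left(-1,5 \right)}\right)\right)^{2} = \left(-14 + \left(0 \cdot 0 + \left(\left(-4\right) 5 + 3 \left(-1\right)\right)\right)\right)^{2} = \left(-14 + \left(0 - 23\right)\right)^{2} = \left(-14 - 23\right)^{2} = \left(-37\right)^{2} = 1369$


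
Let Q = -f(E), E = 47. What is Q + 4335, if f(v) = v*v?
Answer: 2126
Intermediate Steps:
f(v) = v²
Q = -2209 (Q = -1*47² = -1*2209 = -2209)
Q + 4335 = -2209 + 4335 = 2126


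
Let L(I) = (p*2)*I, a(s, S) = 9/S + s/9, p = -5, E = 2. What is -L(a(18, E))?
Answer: 65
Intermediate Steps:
a(s, S) = 9/S + s/9 (a(s, S) = 9/S + s*(⅑) = 9/S + s/9)
L(I) = -10*I (L(I) = (-5*2)*I = -10*I)
-L(a(18, E)) = -(-10)*(9/2 + (⅑)*18) = -(-10)*(9*(½) + 2) = -(-10)*(9/2 + 2) = -(-10)*13/2 = -1*(-65) = 65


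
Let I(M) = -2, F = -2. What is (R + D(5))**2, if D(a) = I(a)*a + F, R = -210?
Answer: 49284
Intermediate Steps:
D(a) = -2 - 2*a (D(a) = -2*a - 2 = -2 - 2*a)
(R + D(5))**2 = (-210 + (-2 - 2*5))**2 = (-210 + (-2 - 10))**2 = (-210 - 12)**2 = (-222)**2 = 49284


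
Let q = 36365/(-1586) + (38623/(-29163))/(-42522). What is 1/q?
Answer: -491687392599/11273762764078 ≈ -0.043613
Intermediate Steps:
q = -11273762764078/491687392599 (q = 36365*(-1/1586) + (38623*(-1/29163))*(-1/42522) = -36365/1586 - 38623/29163*(-1/42522) = -36365/1586 + 38623/1240069086 = -11273762764078/491687392599 ≈ -22.929)
1/q = 1/(-11273762764078/491687392599) = -491687392599/11273762764078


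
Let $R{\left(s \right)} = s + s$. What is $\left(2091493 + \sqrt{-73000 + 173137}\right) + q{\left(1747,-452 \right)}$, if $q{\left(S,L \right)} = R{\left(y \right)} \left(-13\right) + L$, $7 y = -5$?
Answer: $\frac{14637417}{7} + \sqrt{100137} \approx 2.0914 \cdot 10^{6}$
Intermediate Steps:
$y = - \frac{5}{7}$ ($y = \frac{1}{7} \left(-5\right) = - \frac{5}{7} \approx -0.71429$)
$R{\left(s \right)} = 2 s$
$q{\left(S,L \right)} = \frac{130}{7} + L$ ($q{\left(S,L \right)} = 2 \left(- \frac{5}{7}\right) \left(-13\right) + L = \left(- \frac{10}{7}\right) \left(-13\right) + L = \frac{130}{7} + L$)
$\left(2091493 + \sqrt{-73000 + 173137}\right) + q{\left(1747,-452 \right)} = \left(2091493 + \sqrt{-73000 + 173137}\right) + \left(\frac{130}{7} - 452\right) = \left(2091493 + \sqrt{100137}\right) - \frac{3034}{7} = \frac{14637417}{7} + \sqrt{100137}$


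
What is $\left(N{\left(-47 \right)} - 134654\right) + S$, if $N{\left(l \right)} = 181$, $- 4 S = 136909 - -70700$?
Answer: $- \frac{745501}{4} \approx -1.8638 \cdot 10^{5}$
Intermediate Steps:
$S = - \frac{207609}{4}$ ($S = - \frac{136909 - -70700}{4} = - \frac{136909 + 70700}{4} = \left(- \frac{1}{4}\right) 207609 = - \frac{207609}{4} \approx -51902.0$)
$\left(N{\left(-47 \right)} - 134654\right) + S = \left(181 - 134654\right) - \frac{207609}{4} = -134473 - \frac{207609}{4} = - \frac{745501}{4}$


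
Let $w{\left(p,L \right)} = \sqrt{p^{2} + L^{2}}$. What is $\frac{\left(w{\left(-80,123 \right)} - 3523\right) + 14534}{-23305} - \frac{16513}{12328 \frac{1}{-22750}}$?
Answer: $\frac{4377435542571}{143652020} - \frac{\sqrt{21529}}{23305} \approx 30473.0$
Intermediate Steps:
$w{\left(p,L \right)} = \sqrt{L^{2} + p^{2}}$
$\frac{\left(w{\left(-80,123 \right)} - 3523\right) + 14534}{-23305} - \frac{16513}{12328 \frac{1}{-22750}} = \frac{\left(\sqrt{123^{2} + \left(-80\right)^{2}} - 3523\right) + 14534}{-23305} - \frac{16513}{12328 \frac{1}{-22750}} = \left(\left(\sqrt{15129 + 6400} - 3523\right) + 14534\right) \left(- \frac{1}{23305}\right) - \frac{16513}{12328 \left(- \frac{1}{22750}\right)} = \left(\left(\sqrt{21529} - 3523\right) + 14534\right) \left(- \frac{1}{23305}\right) - \frac{16513}{- \frac{6164}{11375}} = \left(\left(-3523 + \sqrt{21529}\right) + 14534\right) \left(- \frac{1}{23305}\right) - - \frac{187835375}{6164} = \left(11011 + \sqrt{21529}\right) \left(- \frac{1}{23305}\right) + \frac{187835375}{6164} = \left(- \frac{11011}{23305} - \frac{\sqrt{21529}}{23305}\right) + \frac{187835375}{6164} = \frac{4377435542571}{143652020} - \frac{\sqrt{21529}}{23305}$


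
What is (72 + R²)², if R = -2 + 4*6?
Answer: 309136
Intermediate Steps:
R = 22 (R = -2 + 24 = 22)
(72 + R²)² = (72 + 22²)² = (72 + 484)² = 556² = 309136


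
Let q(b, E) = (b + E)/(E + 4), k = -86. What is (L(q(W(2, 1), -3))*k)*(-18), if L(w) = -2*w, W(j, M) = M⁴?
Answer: 6192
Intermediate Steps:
q(b, E) = (E + b)/(4 + E)
(L(q(W(2, 1), -3))*k)*(-18) = (-2*(-3 + 1⁴)/(4 - 3)*(-86))*(-18) = (-2*(-3 + 1)/1*(-86))*(-18) = (-2*(-2)*(-86))*(-18) = (4*(-86))*(-18) = -344*(-18) = 6192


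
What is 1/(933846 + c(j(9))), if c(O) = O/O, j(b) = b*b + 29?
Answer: 1/933847 ≈ 1.0708e-6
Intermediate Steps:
j(b) = 29 + b² (j(b) = b² + 29 = 29 + b²)
c(O) = 1
1/(933846 + c(j(9))) = 1/(933846 + 1) = 1/933847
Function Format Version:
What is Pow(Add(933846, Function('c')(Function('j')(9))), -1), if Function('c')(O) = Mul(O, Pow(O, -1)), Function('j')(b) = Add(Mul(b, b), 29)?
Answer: Rational(1, 933847) ≈ 1.0708e-6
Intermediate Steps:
Function('j')(b) = Add(29, Pow(b, 2)) (Function('j')(b) = Add(Pow(b, 2), 29) = Add(29, Pow(b, 2)))
Function('c')(O) = 1
Pow(Add(933846, Function('c')(Function('j')(9))), -1) = Pow(Add(933846, 1), -1) = Pow(933847, -1) = Rational(1, 933847)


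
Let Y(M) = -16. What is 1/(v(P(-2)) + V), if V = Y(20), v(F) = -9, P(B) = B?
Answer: -1/25 ≈ -0.040000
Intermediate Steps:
V = -16
1/(v(P(-2)) + V) = 1/(-9 - 16) = 1/(-25) = -1/25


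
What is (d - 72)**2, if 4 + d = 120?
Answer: 1936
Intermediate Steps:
d = 116 (d = -4 + 120 = 116)
(d - 72)**2 = (116 - 72)**2 = 44**2 = 1936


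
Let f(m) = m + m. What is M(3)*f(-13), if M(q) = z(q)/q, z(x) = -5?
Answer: 130/3 ≈ 43.333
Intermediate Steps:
f(m) = 2*m
M(q) = -5/q
M(3)*f(-13) = (-5/3)*(2*(-13)) = -5*1/3*(-26) = -5/3*(-26) = 130/3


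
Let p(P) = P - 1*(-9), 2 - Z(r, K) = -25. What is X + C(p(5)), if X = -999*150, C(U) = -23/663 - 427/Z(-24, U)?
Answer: -894249524/5967 ≈ -1.4987e+5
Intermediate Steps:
Z(r, K) = 27 (Z(r, K) = 2 - 1*(-25) = 2 + 25 = 27)
p(P) = 9 + P (p(P) = P + 9 = 9 + P)
C(U) = -94574/5967 (C(U) = -23/663 - 427/27 = -94574/5967)
X = -149850
X + C(p(5)) = -149850 - 94574/5967 = -894249524/5967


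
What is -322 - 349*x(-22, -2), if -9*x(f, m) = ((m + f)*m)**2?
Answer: 89022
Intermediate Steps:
x(f, m) = -m**2*(f + m)**2/9 (x(f, m) = -m**2*(m + f)**2/9 = -m**2*(f + m)**2/9)
-322 - 349*x(-22, -2) = -322 - (-349)*(-2)**2*(-22 - 2)**2/9 = -322 - (-349)*4*(-24)**2/9 = -322 - (-349)*4*576/9 = -322 - 349*(-256) = -322 + 89344 = 89022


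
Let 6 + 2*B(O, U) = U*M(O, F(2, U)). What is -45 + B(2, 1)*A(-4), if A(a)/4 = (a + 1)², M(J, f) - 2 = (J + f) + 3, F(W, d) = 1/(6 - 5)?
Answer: -9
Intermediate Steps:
F(W, d) = 1 (F(W, d) = 1/1 = 1)
M(J, f) = 5 + J + f (M(J, f) = 2 + ((J + f) + 3) = 2 + (3 + J + f) = 5 + J + f)
A(a) = 4*(1 + a)² (A(a) = 4*(a + 1)² = 4*(1 + a)²)
B(O, U) = -3 + U*(6 + O)/2 (B(O, U) = -3 + (U*(5 + O + 1))/2 = -3 + (U*(6 + O))/2 = -3 + U*(6 + O)/2)
-45 + B(2, 1)*A(-4) = -45 + (-3 + (½)*1*(6 + 2))*(4*(1 - 4)²) = -45 + (-3 + (½)*1*8)*(4*(-3)²) = -45 + (-3 + 4)*(4*9) = -45 + 1*36 = -45 + 36 = -9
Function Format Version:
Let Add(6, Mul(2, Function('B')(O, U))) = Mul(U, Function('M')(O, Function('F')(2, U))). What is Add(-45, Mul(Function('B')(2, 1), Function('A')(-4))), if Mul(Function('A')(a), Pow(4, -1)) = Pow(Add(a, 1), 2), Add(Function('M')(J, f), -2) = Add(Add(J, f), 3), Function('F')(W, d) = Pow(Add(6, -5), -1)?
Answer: -9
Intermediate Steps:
Function('F')(W, d) = 1 (Function('F')(W, d) = Pow(1, -1) = 1)
Function('M')(J, f) = Add(5, J, f) (Function('M')(J, f) = Add(2, Add(Add(J, f), 3)) = Add(2, Add(3, J, f)) = Add(5, J, f))
Function('A')(a) = Mul(4, Pow(Add(1, a), 2)) (Function('A')(a) = Mul(4, Pow(Add(a, 1), 2)) = Mul(4, Pow(Add(1, a), 2)))
Function('B')(O, U) = Add(-3, Mul(Rational(1, 2), U, Add(6, O))) (Function('B')(O, U) = Add(-3, Mul(Rational(1, 2), Mul(U, Add(5, O, 1)))) = Add(-3, Mul(Rational(1, 2), Mul(U, Add(6, O)))) = Add(-3, Mul(Rational(1, 2), U, Add(6, O))))
Add(-45, Mul(Function('B')(2, 1), Function('A')(-4))) = Add(-45, Mul(Add(-3, Mul(Rational(1, 2), 1, Add(6, 2))), Mul(4, Pow(Add(1, -4), 2)))) = Add(-45, Mul(Add(-3, Mul(Rational(1, 2), 1, 8)), Mul(4, Pow(-3, 2)))) = Add(-45, Mul(Add(-3, 4), Mul(4, 9))) = Add(-45, Mul(1, 36)) = Add(-45, 36) = -9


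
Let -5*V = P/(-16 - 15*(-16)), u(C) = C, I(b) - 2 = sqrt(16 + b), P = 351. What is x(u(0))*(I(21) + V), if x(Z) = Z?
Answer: 0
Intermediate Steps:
I(b) = 2 + sqrt(16 + b)
V = -351/1120 (V = -351/(5*(-16 - 15*(-16))) = -351/(5*(-16 + 240)) = -351/(5*224) = -1/5*351/224 = -351/1120 ≈ -0.31339)
x(u(0))*(I(21) + V) = 0*((2 + sqrt(16 + 21)) - 351/1120) = 0*((2 + sqrt(37)) - 351/1120) = 0*(1889/1120 + sqrt(37)) = 0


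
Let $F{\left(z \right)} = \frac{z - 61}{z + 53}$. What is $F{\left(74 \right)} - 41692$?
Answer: $- \frac{5294871}{127} \approx -41692.0$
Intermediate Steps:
$F{\left(z \right)} = \frac{-61 + z}{53 + z}$
$F{\left(74 \right)} - 41692 = \frac{-61 + 74}{53 + 74} - 41692 = \frac{1}{127} \cdot 13 - 41692 = \frac{13}{127} - 41692 = - \frac{5294871}{127}$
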